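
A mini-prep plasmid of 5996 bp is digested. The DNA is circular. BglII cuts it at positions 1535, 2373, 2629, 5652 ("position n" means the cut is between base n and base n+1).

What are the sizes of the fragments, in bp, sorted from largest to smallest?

Circular molecule, 4 cuts → 4 fragments:
  2373 − 1535 = 838 bp
  2629 − 2373 = 256 bp
  5652 − 2629 = 3023 bp
  wrap: 5996 − 5652 + 1535 = 1879 bp
Sorted largest to smallest: 3023, 1879, 838, 256 bp.

3023, 1879, 838, 256 bp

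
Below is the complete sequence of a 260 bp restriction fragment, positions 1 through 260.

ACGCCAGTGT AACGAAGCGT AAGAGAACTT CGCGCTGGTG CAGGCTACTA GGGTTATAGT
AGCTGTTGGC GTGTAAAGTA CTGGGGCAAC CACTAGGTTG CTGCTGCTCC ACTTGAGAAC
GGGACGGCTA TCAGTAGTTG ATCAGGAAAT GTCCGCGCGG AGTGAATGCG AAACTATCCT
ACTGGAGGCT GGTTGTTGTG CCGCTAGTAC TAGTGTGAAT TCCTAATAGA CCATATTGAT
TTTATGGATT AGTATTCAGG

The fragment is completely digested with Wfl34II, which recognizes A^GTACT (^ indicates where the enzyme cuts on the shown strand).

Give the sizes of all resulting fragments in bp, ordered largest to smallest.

Wfl34II sites (AGTACT) start at positions 77, 206.
Wfl34II cuts after the first base of each site, so after positions 77, 206.
Linear molecule, 2 cuts → 3 fragments:
  1–77 → 77 bp
  78–206 → 129 bp
  207–260 → 54 bp
Sorted largest to smallest: 129, 77, 54 bp.

129, 77, 54 bp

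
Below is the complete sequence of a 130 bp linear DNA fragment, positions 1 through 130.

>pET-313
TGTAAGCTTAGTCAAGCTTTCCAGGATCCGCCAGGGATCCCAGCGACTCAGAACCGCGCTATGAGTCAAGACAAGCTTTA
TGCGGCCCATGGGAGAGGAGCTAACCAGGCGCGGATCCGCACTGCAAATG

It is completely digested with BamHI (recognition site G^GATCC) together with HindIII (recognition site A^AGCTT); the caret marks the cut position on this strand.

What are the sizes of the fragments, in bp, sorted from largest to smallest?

40, 38, 17, 11, 10, 10, 4 bp

BamHI sites (GGATCC) start at positions 24, 35, 113.
BamHI cuts after the first base of each site, so after positions 24, 35, 113.
HindIII sites (AAGCTT) start at positions 4, 14, 73.
HindIII cuts after the first base of each site, so after positions 4, 14, 73.
Combined cut positions: 4, 14, 24, 35, 73, 113.
Linear molecule, 6 cuts → 7 fragments:
  1–4 → 4 bp
  5–14 → 10 bp
  15–24 → 10 bp
  25–35 → 11 bp
  36–73 → 38 bp
  74–113 → 40 bp
  114–130 → 17 bp
Sorted largest to smallest: 40, 38, 17, 11, 10, 10, 4 bp.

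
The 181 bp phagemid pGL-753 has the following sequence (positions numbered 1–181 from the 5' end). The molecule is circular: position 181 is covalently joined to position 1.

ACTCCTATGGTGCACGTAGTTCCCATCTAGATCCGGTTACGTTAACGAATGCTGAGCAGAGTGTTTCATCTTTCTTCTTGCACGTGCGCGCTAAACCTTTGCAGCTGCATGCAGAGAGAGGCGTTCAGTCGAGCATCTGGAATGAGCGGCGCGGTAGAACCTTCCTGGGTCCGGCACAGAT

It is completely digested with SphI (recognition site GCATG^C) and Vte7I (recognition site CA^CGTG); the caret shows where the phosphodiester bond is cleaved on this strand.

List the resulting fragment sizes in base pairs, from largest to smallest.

152, 29 bp

The SphI site (GCATGC) starts at position 107.
SphI cuts after base 5 of each site (before the last base), so after position 111.
The Vte7I site (CACGTG) starts at position 81.
Vte7I cuts after base 2 of each site, so after position 82.
Combined cut positions: 82, 111.
Circular molecule, 2 cuts → 2 fragments:
  83–111 → 29 bp
  112–181 then 1–82 → 70 + 82 = 152 bp
Sorted largest to smallest: 152, 29 bp.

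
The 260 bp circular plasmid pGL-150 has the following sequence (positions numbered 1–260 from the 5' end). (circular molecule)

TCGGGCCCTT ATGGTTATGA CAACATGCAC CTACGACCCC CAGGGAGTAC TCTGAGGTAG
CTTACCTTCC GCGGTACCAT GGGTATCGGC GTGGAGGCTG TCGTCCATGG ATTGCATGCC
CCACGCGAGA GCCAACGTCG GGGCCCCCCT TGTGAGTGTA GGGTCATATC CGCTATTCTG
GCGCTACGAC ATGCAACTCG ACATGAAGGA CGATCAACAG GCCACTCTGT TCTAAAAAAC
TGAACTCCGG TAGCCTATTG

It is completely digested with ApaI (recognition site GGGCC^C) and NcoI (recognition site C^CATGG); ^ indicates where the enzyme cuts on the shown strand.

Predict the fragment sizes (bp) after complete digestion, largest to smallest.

122, 70, 40, 28 bp

ApaI sites (GGGCCC) start at positions 3, 141.
ApaI cuts after base 5 of each site (before the last base), so after positions 7, 145.
NcoI sites (CCATGG) start at positions 77, 105.
NcoI cuts after the first base of each site, so after positions 77, 105.
Combined cut positions: 7, 77, 105, 145.
Circular molecule, 4 cuts → 4 fragments:
  8–77 → 70 bp
  78–105 → 28 bp
  106–145 → 40 bp
  146–260 then 1–7 → 115 + 7 = 122 bp
Sorted largest to smallest: 122, 70, 40, 28 bp.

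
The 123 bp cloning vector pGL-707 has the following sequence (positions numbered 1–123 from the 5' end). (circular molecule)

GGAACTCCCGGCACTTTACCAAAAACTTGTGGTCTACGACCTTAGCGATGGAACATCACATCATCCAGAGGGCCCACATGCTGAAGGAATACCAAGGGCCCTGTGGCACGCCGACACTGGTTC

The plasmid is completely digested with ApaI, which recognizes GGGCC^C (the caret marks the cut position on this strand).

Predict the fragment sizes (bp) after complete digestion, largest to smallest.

ApaI sites (GGGCCC) start at positions 70, 96.
ApaI cuts after base 5 of each site (before the last base), so after positions 74, 100.
Circular molecule, 2 cuts → 2 fragments:
  75–100 → 26 bp
  101–123 then 1–74 → 23 + 74 = 97 bp
Sorted largest to smallest: 97, 26 bp.

97, 26 bp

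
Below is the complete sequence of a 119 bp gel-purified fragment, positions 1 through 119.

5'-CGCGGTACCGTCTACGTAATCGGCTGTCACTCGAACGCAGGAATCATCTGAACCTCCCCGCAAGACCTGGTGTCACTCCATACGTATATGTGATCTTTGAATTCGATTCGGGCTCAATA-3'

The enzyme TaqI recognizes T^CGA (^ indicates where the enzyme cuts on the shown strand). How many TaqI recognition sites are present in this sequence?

TCGA occurs starting at positions 31, 103.
TaqI cuts at 2 sites.

2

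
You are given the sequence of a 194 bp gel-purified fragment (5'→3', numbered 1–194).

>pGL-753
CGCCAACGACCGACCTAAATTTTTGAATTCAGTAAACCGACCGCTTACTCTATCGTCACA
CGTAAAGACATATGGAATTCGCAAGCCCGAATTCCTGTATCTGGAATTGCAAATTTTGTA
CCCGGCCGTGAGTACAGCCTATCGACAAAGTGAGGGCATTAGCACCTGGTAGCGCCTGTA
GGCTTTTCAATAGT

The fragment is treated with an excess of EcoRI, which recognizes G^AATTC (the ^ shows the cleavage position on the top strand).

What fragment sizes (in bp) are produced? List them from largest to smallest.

105, 50, 25, 14 bp

EcoRI sites (GAATTC) start at positions 25, 75, 89.
EcoRI cuts after the first base of each site, so after positions 25, 75, 89.
Linear molecule, 3 cuts → 4 fragments:
  1–25 → 25 bp
  26–75 → 50 bp
  76–89 → 14 bp
  90–194 → 105 bp
Sorted largest to smallest: 105, 50, 25, 14 bp.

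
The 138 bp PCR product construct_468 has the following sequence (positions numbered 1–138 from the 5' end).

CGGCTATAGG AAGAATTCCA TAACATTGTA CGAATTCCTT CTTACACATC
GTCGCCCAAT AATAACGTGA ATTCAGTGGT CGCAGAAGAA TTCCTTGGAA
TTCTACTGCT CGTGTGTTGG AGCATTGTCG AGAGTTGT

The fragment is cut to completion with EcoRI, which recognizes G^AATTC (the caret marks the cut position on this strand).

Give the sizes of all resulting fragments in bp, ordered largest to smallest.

40, 37, 19, 19, 13, 10 bp

EcoRI sites (GAATTC) start at positions 13, 32, 69, 88, 98.
EcoRI cuts after the first base of each site, so after positions 13, 32, 69, 88, 98.
Linear molecule, 5 cuts → 6 fragments:
  1–13 → 13 bp
  14–32 → 19 bp
  33–69 → 37 bp
  70–88 → 19 bp
  89–98 → 10 bp
  99–138 → 40 bp
Sorted largest to smallest: 40, 37, 19, 19, 13, 10 bp.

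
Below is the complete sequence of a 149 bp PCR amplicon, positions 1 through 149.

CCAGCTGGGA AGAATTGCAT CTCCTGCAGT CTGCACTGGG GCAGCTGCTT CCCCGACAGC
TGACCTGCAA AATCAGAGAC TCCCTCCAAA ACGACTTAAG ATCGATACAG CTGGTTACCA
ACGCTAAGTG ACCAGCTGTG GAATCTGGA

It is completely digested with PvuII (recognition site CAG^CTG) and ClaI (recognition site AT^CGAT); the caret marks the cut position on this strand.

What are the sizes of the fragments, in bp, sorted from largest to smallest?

43, 40, 25, 15, 14, 8, 4 bp

PvuII sites (CAGCTG) start at positions 2, 42, 57, 108, 133.
PvuII cuts after base 3 of each site, so after positions 4, 44, 59, 110, 135.
The ClaI site (ATCGAT) starts at position 101.
ClaI cuts after base 2 of each site, so after position 102.
Combined cut positions: 4, 44, 59, 102, 110, 135.
Linear molecule, 6 cuts → 7 fragments:
  1–4 → 4 bp
  5–44 → 40 bp
  45–59 → 15 bp
  60–102 → 43 bp
  103–110 → 8 bp
  111–135 → 25 bp
  136–149 → 14 bp
Sorted largest to smallest: 43, 40, 25, 15, 14, 8, 4 bp.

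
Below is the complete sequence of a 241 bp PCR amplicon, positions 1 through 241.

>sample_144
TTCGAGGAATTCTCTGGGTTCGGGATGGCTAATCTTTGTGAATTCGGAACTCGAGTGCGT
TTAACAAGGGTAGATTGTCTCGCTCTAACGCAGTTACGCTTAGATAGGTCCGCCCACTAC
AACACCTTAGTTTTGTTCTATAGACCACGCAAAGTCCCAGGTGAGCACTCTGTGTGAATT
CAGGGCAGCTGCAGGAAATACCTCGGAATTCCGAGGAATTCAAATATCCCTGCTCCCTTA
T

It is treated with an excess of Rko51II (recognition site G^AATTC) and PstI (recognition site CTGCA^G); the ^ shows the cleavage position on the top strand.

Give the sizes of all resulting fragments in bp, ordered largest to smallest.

136, 33, 25, 17, 13, 10, 7 bp

Rko51II sites (GAATTC) start at positions 7, 40, 176, 206, 216.
Rko51II cuts after the first base of each site, so after positions 7, 40, 176, 206, 216.
The PstI site (CTGCAG) starts at position 189.
PstI cuts after base 5 of each site (before the last base), so after position 193.
Combined cut positions: 7, 40, 176, 193, 206, 216.
Linear molecule, 6 cuts → 7 fragments:
  1–7 → 7 bp
  8–40 → 33 bp
  41–176 → 136 bp
  177–193 → 17 bp
  194–206 → 13 bp
  207–216 → 10 bp
  217–241 → 25 bp
Sorted largest to smallest: 136, 33, 25, 17, 13, 10, 7 bp.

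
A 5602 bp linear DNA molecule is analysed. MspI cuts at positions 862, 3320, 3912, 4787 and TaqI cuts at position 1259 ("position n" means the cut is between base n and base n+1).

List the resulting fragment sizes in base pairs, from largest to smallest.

Combined cut positions (sorted): 862, 1259, 3320, 3912, 4787.
Linear molecule, 5 cuts → 6 fragments:
  862 − 0 = 862 bp
  1259 − 862 = 397 bp
  3320 − 1259 = 2061 bp
  3912 − 3320 = 592 bp
  4787 − 3912 = 875 bp
  5602 − 4787 = 815 bp
Sorted largest to smallest: 2061, 875, 862, 815, 592, 397 bp.

2061, 875, 862, 815, 592, 397 bp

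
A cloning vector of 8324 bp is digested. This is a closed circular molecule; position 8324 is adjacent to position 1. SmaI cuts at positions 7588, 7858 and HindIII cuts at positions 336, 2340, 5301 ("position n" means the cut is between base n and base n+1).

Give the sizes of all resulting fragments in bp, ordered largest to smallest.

2961, 2287, 2004, 802, 270 bp

Combined cut positions (sorted): 336, 2340, 5301, 7588, 7858.
Circular molecule, 5 cuts → 5 fragments:
  2340 − 336 = 2004 bp
  5301 − 2340 = 2961 bp
  7588 − 5301 = 2287 bp
  7858 − 7588 = 270 bp
  wrap: 8324 − 7858 + 336 = 802 bp
Sorted largest to smallest: 2961, 2287, 2004, 802, 270 bp.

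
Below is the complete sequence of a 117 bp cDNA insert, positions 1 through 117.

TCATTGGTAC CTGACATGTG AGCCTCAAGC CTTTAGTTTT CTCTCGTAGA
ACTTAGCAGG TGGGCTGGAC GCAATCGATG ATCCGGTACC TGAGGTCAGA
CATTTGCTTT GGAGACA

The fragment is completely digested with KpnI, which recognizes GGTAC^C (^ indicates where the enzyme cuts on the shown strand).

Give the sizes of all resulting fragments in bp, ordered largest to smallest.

79, 28, 10 bp

KpnI sites (GGTACC) start at positions 6, 85.
KpnI cuts after base 5 of each site (before the last base), so after positions 10, 89.
Linear molecule, 2 cuts → 3 fragments:
  1–10 → 10 bp
  11–89 → 79 bp
  90–117 → 28 bp
Sorted largest to smallest: 79, 28, 10 bp.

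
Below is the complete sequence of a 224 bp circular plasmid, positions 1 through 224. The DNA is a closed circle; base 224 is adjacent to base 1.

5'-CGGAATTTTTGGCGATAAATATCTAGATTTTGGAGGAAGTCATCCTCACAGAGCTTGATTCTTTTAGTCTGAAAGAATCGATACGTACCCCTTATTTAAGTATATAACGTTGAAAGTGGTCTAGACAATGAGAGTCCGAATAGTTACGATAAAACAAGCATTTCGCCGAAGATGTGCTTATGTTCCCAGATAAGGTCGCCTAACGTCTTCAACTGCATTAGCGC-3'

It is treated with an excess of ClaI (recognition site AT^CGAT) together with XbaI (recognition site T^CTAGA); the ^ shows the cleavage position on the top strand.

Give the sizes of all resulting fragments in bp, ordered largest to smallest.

The ClaI site (ATCGAT) starts at position 77.
ClaI cuts after base 2 of each site, so after position 78.
XbaI sites (TCTAGA) start at positions 22, 120.
XbaI cuts after the first base of each site, so after positions 22, 120.
Combined cut positions: 22, 78, 120.
Circular molecule, 3 cuts → 3 fragments:
  23–78 → 56 bp
  79–120 → 42 bp
  121–224 then 1–22 → 104 + 22 = 126 bp
Sorted largest to smallest: 126, 56, 42 bp.

126, 56, 42 bp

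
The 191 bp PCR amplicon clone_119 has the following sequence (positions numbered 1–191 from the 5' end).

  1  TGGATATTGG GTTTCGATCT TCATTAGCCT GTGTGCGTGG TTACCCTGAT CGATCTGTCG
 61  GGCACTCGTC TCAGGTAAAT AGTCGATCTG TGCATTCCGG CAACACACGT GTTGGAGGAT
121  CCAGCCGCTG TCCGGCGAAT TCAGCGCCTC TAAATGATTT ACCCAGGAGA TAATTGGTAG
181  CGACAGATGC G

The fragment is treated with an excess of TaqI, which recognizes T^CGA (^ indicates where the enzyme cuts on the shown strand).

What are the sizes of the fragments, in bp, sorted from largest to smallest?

TaqI sites (TCGA) start at positions 14, 50, 83.
TaqI cuts after the first base of each site, so after positions 14, 50, 83.
Linear molecule, 3 cuts → 4 fragments:
  1–14 → 14 bp
  15–50 → 36 bp
  51–83 → 33 bp
  84–191 → 108 bp
Sorted largest to smallest: 108, 36, 33, 14 bp.

108, 36, 33, 14 bp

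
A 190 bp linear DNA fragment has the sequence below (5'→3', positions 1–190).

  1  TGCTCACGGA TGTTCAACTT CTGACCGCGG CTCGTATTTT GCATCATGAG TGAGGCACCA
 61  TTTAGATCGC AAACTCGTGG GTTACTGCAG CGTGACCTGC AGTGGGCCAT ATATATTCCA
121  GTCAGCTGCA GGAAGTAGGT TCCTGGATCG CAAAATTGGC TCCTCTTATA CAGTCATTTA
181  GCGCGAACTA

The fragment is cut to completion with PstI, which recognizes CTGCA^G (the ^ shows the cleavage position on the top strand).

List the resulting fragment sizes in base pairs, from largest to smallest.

89, 60, 29, 12 bp

PstI sites (CTGCAG) start at positions 85, 97, 126.
PstI cuts after base 5 of each site (before the last base), so after positions 89, 101, 130.
Linear molecule, 3 cuts → 4 fragments:
  1–89 → 89 bp
  90–101 → 12 bp
  102–130 → 29 bp
  131–190 → 60 bp
Sorted largest to smallest: 89, 60, 29, 12 bp.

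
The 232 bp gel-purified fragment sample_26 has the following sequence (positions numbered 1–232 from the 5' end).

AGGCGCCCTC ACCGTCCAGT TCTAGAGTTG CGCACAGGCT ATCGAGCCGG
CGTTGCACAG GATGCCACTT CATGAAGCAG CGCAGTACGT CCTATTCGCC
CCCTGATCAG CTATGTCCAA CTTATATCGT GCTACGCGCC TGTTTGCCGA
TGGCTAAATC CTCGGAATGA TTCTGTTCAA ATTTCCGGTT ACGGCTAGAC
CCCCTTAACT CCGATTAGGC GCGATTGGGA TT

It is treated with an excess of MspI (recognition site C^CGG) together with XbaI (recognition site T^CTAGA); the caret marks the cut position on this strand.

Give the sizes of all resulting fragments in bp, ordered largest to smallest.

138, 47, 26, 21 bp

MspI sites (CCGG) start at positions 47, 185.
MspI cuts after the first base of each site, so after positions 47, 185.
The XbaI site (TCTAGA) starts at position 21.
XbaI cuts after the first base of each site, so after position 21.
Combined cut positions: 21, 47, 185.
Linear molecule, 3 cuts → 4 fragments:
  1–21 → 21 bp
  22–47 → 26 bp
  48–185 → 138 bp
  186–232 → 47 bp
Sorted largest to smallest: 138, 47, 26, 21 bp.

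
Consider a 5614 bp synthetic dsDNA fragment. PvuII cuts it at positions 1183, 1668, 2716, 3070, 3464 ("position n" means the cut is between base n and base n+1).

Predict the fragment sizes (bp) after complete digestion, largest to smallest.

Linear molecule, 5 cuts → 6 fragments:
  1183 − 0 = 1183 bp
  1668 − 1183 = 485 bp
  2716 − 1668 = 1048 bp
  3070 − 2716 = 354 bp
  3464 − 3070 = 394 bp
  5614 − 3464 = 2150 bp
Sorted largest to smallest: 2150, 1183, 1048, 485, 394, 354 bp.

2150, 1183, 1048, 485, 394, 354 bp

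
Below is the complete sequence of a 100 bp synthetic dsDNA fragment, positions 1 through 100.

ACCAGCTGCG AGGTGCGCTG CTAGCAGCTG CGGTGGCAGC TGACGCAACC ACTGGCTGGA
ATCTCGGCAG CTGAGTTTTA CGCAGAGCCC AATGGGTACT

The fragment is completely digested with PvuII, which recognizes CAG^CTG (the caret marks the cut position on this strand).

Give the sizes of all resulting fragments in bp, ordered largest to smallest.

31, 30, 22, 12, 5 bp

PvuII sites (CAGCTG) start at positions 3, 25, 37, 68.
PvuII cuts after base 3 of each site, so after positions 5, 27, 39, 70.
Linear molecule, 4 cuts → 5 fragments:
  1–5 → 5 bp
  6–27 → 22 bp
  28–39 → 12 bp
  40–70 → 31 bp
  71–100 → 30 bp
Sorted largest to smallest: 31, 30, 22, 12, 5 bp.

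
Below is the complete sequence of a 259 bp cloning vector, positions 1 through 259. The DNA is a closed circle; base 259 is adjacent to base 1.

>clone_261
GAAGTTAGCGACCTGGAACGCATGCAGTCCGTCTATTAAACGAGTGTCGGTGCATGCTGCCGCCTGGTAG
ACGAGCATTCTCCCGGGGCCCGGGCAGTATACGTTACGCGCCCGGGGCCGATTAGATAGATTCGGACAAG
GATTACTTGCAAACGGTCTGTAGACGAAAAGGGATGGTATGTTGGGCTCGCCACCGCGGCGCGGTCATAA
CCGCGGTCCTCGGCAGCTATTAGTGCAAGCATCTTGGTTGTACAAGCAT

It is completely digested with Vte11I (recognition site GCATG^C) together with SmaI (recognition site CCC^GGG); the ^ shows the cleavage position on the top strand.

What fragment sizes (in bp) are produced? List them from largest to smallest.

Vte11I sites (GCATGC) start at positions 20, 52.
Vte11I cuts after base 5 of each site (before the last base), so after positions 24, 56.
SmaI sites (CCCGGG) start at positions 82, 89, 111.
SmaI cuts after base 3 of each site, so after positions 84, 91, 113.
Combined cut positions: 24, 56, 84, 91, 113.
Circular molecule, 5 cuts → 5 fragments:
  25–56 → 32 bp
  57–84 → 28 bp
  85–91 → 7 bp
  92–113 → 22 bp
  114–259 then 1–24 → 146 + 24 = 170 bp
Sorted largest to smallest: 170, 32, 28, 22, 7 bp.

170, 32, 28, 22, 7 bp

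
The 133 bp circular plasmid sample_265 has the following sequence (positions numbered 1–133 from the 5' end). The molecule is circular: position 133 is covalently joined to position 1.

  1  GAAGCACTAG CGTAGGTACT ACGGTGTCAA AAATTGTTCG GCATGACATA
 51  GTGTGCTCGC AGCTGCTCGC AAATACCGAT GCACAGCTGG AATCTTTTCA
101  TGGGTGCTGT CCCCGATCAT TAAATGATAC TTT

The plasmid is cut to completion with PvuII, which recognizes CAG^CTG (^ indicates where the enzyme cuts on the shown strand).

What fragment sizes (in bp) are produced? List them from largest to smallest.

PvuII sites (CAGCTG) start at positions 60, 84.
PvuII cuts after base 3 of each site, so after positions 62, 86.
Circular molecule, 2 cuts → 2 fragments:
  63–86 → 24 bp
  87–133 then 1–62 → 47 + 62 = 109 bp
Sorted largest to smallest: 109, 24 bp.

109, 24 bp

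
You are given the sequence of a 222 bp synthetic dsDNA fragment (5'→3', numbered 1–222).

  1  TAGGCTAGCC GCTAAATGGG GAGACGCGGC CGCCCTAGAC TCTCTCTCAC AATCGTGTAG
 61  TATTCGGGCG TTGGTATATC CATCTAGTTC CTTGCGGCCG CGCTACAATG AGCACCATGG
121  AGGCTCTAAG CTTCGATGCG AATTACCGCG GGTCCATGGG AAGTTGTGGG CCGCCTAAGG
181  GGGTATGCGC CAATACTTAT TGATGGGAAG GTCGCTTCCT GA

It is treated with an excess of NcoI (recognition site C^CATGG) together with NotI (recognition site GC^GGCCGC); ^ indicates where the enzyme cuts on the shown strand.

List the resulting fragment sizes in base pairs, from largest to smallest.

68, 68, 39, 27, 20 bp

NcoI sites (CCATGG) start at positions 115, 154.
NcoI cuts after the first base of each site, so after positions 115, 154.
NotI sites (GCGGCCGC) start at positions 26, 94.
NotI cuts after base 2 of each site, so after positions 27, 95.
Combined cut positions: 27, 95, 115, 154.
Linear molecule, 4 cuts → 5 fragments:
  1–27 → 27 bp
  28–95 → 68 bp
  96–115 → 20 bp
  116–154 → 39 bp
  155–222 → 68 bp
Sorted largest to smallest: 68, 68, 39, 27, 20 bp.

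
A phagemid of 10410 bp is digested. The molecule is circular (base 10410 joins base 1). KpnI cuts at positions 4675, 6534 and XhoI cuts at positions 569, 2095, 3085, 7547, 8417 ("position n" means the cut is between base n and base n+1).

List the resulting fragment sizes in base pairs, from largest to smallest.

2562, 1859, 1590, 1526, 1013, 990, 870 bp

Combined cut positions (sorted): 569, 2095, 3085, 4675, 6534, 7547, 8417.
Circular molecule, 7 cuts → 7 fragments:
  2095 − 569 = 1526 bp
  3085 − 2095 = 990 bp
  4675 − 3085 = 1590 bp
  6534 − 4675 = 1859 bp
  7547 − 6534 = 1013 bp
  8417 − 7547 = 870 bp
  wrap: 10410 − 8417 + 569 = 2562 bp
Sorted largest to smallest: 2562, 1859, 1590, 1526, 1013, 990, 870 bp.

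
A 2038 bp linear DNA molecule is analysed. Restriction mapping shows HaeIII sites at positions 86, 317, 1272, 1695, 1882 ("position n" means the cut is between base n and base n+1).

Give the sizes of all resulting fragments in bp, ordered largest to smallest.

955, 423, 231, 187, 156, 86 bp

Linear molecule, 5 cuts → 6 fragments:
  86 − 0 = 86 bp
  317 − 86 = 231 bp
  1272 − 317 = 955 bp
  1695 − 1272 = 423 bp
  1882 − 1695 = 187 bp
  2038 − 1882 = 156 bp
Sorted largest to smallest: 955, 423, 231, 187, 156, 86 bp.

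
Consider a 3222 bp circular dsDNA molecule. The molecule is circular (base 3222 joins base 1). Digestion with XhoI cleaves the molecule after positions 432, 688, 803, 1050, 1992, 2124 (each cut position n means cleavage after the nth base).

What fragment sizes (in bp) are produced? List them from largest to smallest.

Circular molecule, 6 cuts → 6 fragments:
  688 − 432 = 256 bp
  803 − 688 = 115 bp
  1050 − 803 = 247 bp
  1992 − 1050 = 942 bp
  2124 − 1992 = 132 bp
  wrap: 3222 − 2124 + 432 = 1530 bp
Sorted largest to smallest: 1530, 942, 256, 247, 132, 115 bp.

1530, 942, 256, 247, 132, 115 bp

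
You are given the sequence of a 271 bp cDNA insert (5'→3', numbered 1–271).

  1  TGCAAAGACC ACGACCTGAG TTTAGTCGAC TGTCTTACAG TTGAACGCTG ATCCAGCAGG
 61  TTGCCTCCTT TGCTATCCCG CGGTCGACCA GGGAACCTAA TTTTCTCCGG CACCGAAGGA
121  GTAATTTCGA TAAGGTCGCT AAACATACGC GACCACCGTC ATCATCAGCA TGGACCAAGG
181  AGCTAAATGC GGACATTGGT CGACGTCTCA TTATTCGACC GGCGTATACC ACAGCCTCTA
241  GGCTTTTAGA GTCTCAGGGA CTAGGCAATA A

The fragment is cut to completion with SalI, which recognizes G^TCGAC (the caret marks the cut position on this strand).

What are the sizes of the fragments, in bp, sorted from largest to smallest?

116, 72, 58, 25 bp

SalI sites (GTCGAC) start at positions 25, 83, 199.
SalI cuts after the first base of each site, so after positions 25, 83, 199.
Linear molecule, 3 cuts → 4 fragments:
  1–25 → 25 bp
  26–83 → 58 bp
  84–199 → 116 bp
  200–271 → 72 bp
Sorted largest to smallest: 116, 72, 58, 25 bp.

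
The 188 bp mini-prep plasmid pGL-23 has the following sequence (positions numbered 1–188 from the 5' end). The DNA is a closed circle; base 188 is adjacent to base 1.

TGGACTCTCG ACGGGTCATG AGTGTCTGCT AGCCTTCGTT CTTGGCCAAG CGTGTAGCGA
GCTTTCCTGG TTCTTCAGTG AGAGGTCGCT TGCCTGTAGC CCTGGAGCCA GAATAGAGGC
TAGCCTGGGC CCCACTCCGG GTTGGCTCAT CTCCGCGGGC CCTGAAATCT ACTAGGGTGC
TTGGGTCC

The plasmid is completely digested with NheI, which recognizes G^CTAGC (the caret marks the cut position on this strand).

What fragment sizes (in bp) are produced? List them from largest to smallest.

97, 91 bp

NheI sites (GCTAGC) start at positions 28, 119.
NheI cuts after the first base of each site, so after positions 28, 119.
Circular molecule, 2 cuts → 2 fragments:
  29–119 → 91 bp
  120–188 then 1–28 → 69 + 28 = 97 bp
Sorted largest to smallest: 97, 91 bp.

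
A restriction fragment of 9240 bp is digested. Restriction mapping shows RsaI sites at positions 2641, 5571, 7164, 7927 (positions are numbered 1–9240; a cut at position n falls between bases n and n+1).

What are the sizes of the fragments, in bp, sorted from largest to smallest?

Linear molecule, 4 cuts → 5 fragments:
  2641 − 0 = 2641 bp
  5571 − 2641 = 2930 bp
  7164 − 5571 = 1593 bp
  7927 − 7164 = 763 bp
  9240 − 7927 = 1313 bp
Sorted largest to smallest: 2930, 2641, 1593, 1313, 763 bp.

2930, 2641, 1593, 1313, 763 bp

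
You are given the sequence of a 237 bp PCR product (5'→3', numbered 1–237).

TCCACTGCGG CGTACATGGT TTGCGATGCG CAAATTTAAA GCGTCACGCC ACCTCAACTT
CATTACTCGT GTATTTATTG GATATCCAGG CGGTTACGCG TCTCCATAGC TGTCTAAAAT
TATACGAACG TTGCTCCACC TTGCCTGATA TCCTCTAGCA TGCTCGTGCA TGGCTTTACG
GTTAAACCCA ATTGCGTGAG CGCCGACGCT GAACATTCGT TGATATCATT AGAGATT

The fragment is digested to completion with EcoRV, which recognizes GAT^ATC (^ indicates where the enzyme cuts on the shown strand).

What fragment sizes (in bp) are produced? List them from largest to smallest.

83, 75, 66, 13 bp

EcoRV sites (GATATC) start at positions 81, 147, 222.
EcoRV cuts after base 3 of each site, so after positions 83, 149, 224.
Linear molecule, 3 cuts → 4 fragments:
  1–83 → 83 bp
  84–149 → 66 bp
  150–224 → 75 bp
  225–237 → 13 bp
Sorted largest to smallest: 83, 75, 66, 13 bp.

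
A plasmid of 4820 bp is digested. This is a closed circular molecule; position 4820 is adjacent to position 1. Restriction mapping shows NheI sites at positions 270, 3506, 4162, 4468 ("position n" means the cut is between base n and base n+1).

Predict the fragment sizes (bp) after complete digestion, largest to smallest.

3236, 656, 622, 306 bp

Circular molecule, 4 cuts → 4 fragments:
  3506 − 270 = 3236 bp
  4162 − 3506 = 656 bp
  4468 − 4162 = 306 bp
  wrap: 4820 − 4468 + 270 = 622 bp
Sorted largest to smallest: 3236, 656, 622, 306 bp.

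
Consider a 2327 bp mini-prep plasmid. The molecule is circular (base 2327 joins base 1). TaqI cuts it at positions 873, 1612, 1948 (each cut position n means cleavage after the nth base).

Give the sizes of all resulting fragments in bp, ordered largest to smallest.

1252, 739, 336 bp

Circular molecule, 3 cuts → 3 fragments:
  1612 − 873 = 739 bp
  1948 − 1612 = 336 bp
  wrap: 2327 − 1948 + 873 = 1252 bp
Sorted largest to smallest: 1252, 739, 336 bp.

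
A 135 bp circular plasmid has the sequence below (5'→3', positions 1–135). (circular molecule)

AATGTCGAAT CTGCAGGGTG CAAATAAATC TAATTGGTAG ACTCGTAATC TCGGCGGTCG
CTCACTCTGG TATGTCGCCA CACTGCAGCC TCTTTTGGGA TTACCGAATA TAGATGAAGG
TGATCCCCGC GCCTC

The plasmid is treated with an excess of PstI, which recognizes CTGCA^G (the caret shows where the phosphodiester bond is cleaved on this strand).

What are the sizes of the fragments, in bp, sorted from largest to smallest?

PstI sites (CTGCAG) start at positions 11, 83.
PstI cuts after base 5 of each site (before the last base), so after positions 15, 87.
Circular molecule, 2 cuts → 2 fragments:
  16–87 → 72 bp
  88–135 then 1–15 → 48 + 15 = 63 bp
Sorted largest to smallest: 72, 63 bp.

72, 63 bp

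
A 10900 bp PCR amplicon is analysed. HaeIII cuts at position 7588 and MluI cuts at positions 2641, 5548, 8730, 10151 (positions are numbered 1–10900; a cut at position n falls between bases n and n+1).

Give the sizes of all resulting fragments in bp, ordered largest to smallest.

2907, 2641, 2040, 1421, 1142, 749 bp

Combined cut positions (sorted): 2641, 5548, 7588, 8730, 10151.
Linear molecule, 5 cuts → 6 fragments:
  2641 − 0 = 2641 bp
  5548 − 2641 = 2907 bp
  7588 − 5548 = 2040 bp
  8730 − 7588 = 1142 bp
  10151 − 8730 = 1421 bp
  10900 − 10151 = 749 bp
Sorted largest to smallest: 2907, 2641, 2040, 1421, 1142, 749 bp.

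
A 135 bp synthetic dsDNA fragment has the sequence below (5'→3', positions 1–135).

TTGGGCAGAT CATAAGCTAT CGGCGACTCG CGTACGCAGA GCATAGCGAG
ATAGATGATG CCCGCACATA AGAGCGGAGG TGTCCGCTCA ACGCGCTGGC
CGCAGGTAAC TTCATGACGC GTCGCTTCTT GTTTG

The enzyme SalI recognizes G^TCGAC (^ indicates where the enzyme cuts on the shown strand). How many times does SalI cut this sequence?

0

No occurrence of GTCGAC is present in the sequence.
SalI does not cut: 0 sites.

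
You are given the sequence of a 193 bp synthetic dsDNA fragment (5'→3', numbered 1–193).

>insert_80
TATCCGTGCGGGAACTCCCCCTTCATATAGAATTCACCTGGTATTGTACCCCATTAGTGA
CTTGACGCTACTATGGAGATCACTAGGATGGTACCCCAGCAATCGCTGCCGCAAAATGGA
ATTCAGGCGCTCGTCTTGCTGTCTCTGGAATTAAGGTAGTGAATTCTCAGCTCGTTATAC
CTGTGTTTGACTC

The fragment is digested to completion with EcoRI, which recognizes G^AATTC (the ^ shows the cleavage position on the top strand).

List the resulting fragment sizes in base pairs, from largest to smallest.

EcoRI sites (GAATTC) start at positions 30, 119, 161.
EcoRI cuts after the first base of each site, so after positions 30, 119, 161.
Linear molecule, 3 cuts → 4 fragments:
  1–30 → 30 bp
  31–119 → 89 bp
  120–161 → 42 bp
  162–193 → 32 bp
Sorted largest to smallest: 89, 42, 32, 30 bp.

89, 42, 32, 30 bp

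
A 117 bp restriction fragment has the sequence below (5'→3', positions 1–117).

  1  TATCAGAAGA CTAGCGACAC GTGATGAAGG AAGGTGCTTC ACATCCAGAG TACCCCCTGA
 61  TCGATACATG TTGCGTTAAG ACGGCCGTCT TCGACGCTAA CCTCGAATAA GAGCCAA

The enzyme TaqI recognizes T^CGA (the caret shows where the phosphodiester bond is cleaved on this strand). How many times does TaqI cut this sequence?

TCGA occurs starting at positions 61, 91, 103.
TaqI cuts at 3 sites.

3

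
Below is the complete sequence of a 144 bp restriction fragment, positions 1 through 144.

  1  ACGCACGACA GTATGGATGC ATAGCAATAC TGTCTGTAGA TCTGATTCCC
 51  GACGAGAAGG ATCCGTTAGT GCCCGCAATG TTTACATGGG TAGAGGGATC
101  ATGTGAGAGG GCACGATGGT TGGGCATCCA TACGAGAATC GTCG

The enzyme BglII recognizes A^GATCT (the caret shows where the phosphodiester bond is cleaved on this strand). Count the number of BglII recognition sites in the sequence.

1

AGATCT occurs starting at position 38.
BglII cuts at 1 site.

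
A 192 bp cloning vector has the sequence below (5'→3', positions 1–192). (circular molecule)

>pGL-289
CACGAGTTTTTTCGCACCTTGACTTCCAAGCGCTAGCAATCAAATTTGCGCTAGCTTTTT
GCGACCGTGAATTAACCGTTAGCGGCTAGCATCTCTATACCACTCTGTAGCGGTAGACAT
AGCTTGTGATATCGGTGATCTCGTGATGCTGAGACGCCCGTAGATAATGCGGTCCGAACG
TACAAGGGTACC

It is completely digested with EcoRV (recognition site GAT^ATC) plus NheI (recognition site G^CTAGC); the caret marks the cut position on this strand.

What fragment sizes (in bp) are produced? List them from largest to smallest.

94, 45, 35, 18 bp

The EcoRV site (GATATC) starts at position 128.
EcoRV cuts after base 3 of each site, so after position 130.
NheI sites (GCTAGC) start at positions 32, 50, 85.
NheI cuts after the first base of each site, so after positions 32, 50, 85.
Combined cut positions: 32, 50, 85, 130.
Circular molecule, 4 cuts → 4 fragments:
  33–50 → 18 bp
  51–85 → 35 bp
  86–130 → 45 bp
  131–192 then 1–32 → 62 + 32 = 94 bp
Sorted largest to smallest: 94, 45, 35, 18 bp.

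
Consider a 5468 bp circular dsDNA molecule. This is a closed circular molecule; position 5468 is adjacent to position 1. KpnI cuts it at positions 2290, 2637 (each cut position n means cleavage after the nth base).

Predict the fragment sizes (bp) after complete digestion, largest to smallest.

5121, 347 bp

Circular molecule, 2 cuts → 2 fragments:
  2637 − 2290 = 347 bp
  wrap: 5468 − 2637 + 2290 = 5121 bp
Sorted largest to smallest: 5121, 347 bp.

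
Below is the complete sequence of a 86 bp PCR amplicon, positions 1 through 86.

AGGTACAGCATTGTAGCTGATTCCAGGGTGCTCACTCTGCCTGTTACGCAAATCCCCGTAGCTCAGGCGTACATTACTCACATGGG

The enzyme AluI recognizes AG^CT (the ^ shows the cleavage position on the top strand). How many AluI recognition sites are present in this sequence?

2

AGCT occurs starting at positions 15, 60.
AluI cuts at 2 sites.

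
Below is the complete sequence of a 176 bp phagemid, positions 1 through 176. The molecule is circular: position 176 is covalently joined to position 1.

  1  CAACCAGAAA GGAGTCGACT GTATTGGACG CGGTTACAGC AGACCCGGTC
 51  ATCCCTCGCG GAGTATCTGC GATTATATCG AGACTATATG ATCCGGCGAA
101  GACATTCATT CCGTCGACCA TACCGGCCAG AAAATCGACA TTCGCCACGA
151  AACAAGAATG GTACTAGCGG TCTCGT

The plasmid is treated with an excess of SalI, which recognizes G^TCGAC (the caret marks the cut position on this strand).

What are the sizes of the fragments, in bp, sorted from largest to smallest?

SalI sites (GTCGAC) start at positions 14, 113.
SalI cuts after the first base of each site, so after positions 14, 113.
Circular molecule, 2 cuts → 2 fragments:
  15–113 → 99 bp
  114–176 then 1–14 → 63 + 14 = 77 bp
Sorted largest to smallest: 99, 77 bp.

99, 77 bp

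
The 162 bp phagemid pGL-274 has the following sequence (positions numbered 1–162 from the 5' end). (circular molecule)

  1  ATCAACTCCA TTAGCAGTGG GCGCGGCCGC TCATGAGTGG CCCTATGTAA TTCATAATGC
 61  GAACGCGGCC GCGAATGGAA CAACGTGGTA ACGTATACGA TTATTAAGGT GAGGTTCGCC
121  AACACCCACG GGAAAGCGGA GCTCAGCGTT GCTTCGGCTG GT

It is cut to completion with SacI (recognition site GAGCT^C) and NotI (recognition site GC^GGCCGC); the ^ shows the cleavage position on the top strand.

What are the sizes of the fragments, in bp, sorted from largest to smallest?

The SacI site (GAGCTC) starts at position 139.
SacI cuts after base 5 of each site (before the last base), so after position 143.
NotI sites (GCGGCCGC) start at positions 23, 65.
NotI cuts after base 2 of each site, so after positions 24, 66.
Combined cut positions: 24, 66, 143.
Circular molecule, 3 cuts → 3 fragments:
  25–66 → 42 bp
  67–143 → 77 bp
  144–162 then 1–24 → 19 + 24 = 43 bp
Sorted largest to smallest: 77, 43, 42 bp.

77, 43, 42 bp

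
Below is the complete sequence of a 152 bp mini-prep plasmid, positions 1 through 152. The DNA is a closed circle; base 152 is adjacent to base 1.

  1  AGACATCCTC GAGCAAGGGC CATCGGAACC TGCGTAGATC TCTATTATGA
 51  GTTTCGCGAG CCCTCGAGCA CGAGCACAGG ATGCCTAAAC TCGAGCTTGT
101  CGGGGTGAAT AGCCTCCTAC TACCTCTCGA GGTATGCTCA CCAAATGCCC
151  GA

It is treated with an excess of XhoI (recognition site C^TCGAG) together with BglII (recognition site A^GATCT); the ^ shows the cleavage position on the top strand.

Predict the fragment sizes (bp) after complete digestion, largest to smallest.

36, 34, 28, 27, 27 bp

XhoI sites (CTCGAG) start at positions 8, 63, 90, 126.
XhoI cuts after the first base of each site, so after positions 8, 63, 90, 126.
The BglII site (AGATCT) starts at position 36.
BglII cuts after the first base of each site, so after position 36.
Combined cut positions: 8, 36, 63, 90, 126.
Circular molecule, 5 cuts → 5 fragments:
  9–36 → 28 bp
  37–63 → 27 bp
  64–90 → 27 bp
  91–126 → 36 bp
  127–152 then 1–8 → 26 + 8 = 34 bp
Sorted largest to smallest: 36, 34, 28, 27, 27 bp.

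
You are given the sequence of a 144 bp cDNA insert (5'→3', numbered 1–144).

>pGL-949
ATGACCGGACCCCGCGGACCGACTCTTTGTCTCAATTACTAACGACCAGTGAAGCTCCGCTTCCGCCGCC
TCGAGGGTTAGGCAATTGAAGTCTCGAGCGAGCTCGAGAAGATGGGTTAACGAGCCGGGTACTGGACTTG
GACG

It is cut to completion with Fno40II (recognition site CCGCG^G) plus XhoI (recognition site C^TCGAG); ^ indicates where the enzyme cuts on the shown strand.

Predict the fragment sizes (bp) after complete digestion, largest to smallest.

54, 41, 23, 16, 10 bp

The Fno40II site (CCGCGG) starts at position 12.
Fno40II cuts after base 5 of each site (before the last base), so after position 16.
XhoI sites (CTCGAG) start at positions 70, 93, 103.
XhoI cuts after the first base of each site, so after positions 70, 93, 103.
Combined cut positions: 16, 70, 93, 103.
Linear molecule, 4 cuts → 5 fragments:
  1–16 → 16 bp
  17–70 → 54 bp
  71–93 → 23 bp
  94–103 → 10 bp
  104–144 → 41 bp
Sorted largest to smallest: 54, 41, 23, 16, 10 bp.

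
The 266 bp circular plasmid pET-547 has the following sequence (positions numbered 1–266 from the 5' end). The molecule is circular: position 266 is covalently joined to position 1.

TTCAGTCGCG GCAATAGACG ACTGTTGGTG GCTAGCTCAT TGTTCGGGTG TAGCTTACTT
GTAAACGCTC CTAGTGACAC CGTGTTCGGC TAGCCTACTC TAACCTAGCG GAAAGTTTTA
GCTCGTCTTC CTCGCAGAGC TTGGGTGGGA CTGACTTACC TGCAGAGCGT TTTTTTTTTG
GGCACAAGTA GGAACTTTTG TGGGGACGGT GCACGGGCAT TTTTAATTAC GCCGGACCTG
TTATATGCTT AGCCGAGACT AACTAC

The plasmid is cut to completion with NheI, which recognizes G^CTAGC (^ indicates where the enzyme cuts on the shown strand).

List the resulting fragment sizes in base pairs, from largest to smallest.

208, 58 bp

NheI sites (GCTAGC) start at positions 31, 89.
NheI cuts after the first base of each site, so after positions 31, 89.
Circular molecule, 2 cuts → 2 fragments:
  32–89 → 58 bp
  90–266 then 1–31 → 177 + 31 = 208 bp
Sorted largest to smallest: 208, 58 bp.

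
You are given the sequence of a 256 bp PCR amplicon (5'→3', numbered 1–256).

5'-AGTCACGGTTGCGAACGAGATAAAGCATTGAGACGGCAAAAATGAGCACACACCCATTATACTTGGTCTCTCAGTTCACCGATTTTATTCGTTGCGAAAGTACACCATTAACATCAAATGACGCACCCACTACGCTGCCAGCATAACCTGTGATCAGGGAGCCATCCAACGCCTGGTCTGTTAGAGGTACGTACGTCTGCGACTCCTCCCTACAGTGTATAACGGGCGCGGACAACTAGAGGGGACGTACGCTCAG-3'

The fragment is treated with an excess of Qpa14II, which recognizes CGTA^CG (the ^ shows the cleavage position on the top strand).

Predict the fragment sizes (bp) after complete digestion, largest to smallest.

Qpa14II sites (CGTACG) start at positions 190, 246.
Qpa14II cuts after base 4 of each site, so after positions 193, 249.
Linear molecule, 2 cuts → 3 fragments:
  1–193 → 193 bp
  194–249 → 56 bp
  250–256 → 7 bp
Sorted largest to smallest: 193, 56, 7 bp.

193, 56, 7 bp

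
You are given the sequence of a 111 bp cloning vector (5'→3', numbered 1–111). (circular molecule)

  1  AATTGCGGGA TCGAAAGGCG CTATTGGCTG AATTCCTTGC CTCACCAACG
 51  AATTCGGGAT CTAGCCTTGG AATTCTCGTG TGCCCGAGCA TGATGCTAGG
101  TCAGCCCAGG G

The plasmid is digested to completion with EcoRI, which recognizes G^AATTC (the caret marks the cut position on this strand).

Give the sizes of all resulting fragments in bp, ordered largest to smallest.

EcoRI sites (GAATTC) start at positions 30, 50, 70.
EcoRI cuts after the first base of each site, so after positions 30, 50, 70.
Circular molecule, 3 cuts → 3 fragments:
  31–50 → 20 bp
  51–70 → 20 bp
  71–111 then 1–30 → 41 + 30 = 71 bp
Sorted largest to smallest: 71, 20, 20 bp.

71, 20, 20 bp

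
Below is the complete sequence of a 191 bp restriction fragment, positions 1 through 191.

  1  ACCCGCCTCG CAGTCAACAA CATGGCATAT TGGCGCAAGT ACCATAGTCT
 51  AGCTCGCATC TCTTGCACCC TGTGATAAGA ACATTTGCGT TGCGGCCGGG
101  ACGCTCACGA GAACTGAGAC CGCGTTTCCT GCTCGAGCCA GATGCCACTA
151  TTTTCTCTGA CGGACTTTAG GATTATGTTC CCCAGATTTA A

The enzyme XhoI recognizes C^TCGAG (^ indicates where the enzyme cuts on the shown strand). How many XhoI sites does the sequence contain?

1

CTCGAG occurs starting at position 132.
XhoI cuts at 1 site.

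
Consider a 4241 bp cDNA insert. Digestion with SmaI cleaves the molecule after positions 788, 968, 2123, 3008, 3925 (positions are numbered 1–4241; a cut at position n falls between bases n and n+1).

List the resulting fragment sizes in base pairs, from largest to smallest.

1155, 917, 885, 788, 316, 180 bp

Linear molecule, 5 cuts → 6 fragments:
  788 − 0 = 788 bp
  968 − 788 = 180 bp
  2123 − 968 = 1155 bp
  3008 − 2123 = 885 bp
  3925 − 3008 = 917 bp
  4241 − 3925 = 316 bp
Sorted largest to smallest: 1155, 917, 885, 788, 316, 180 bp.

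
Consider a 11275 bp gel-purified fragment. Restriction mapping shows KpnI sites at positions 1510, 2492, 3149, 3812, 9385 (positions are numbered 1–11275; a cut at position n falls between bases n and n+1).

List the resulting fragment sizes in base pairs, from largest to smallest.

Linear molecule, 5 cuts → 6 fragments:
  1510 − 0 = 1510 bp
  2492 − 1510 = 982 bp
  3149 − 2492 = 657 bp
  3812 − 3149 = 663 bp
  9385 − 3812 = 5573 bp
  11275 − 9385 = 1890 bp
Sorted largest to smallest: 5573, 1890, 1510, 982, 663, 657 bp.

5573, 1890, 1510, 982, 663, 657 bp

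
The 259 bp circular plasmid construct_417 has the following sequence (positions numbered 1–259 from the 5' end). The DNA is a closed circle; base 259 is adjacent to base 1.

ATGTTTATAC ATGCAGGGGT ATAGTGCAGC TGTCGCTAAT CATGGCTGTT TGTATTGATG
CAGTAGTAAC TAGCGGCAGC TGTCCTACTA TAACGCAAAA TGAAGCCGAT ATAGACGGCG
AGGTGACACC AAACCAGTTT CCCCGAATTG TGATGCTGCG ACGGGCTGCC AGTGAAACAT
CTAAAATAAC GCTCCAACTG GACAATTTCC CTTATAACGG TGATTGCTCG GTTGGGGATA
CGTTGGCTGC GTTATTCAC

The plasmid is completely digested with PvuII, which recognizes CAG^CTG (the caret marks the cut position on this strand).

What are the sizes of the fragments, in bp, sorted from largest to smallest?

209, 50 bp

PvuII sites (CAGCTG) start at positions 27, 77.
PvuII cuts after base 3 of each site, so after positions 29, 79.
Circular molecule, 2 cuts → 2 fragments:
  30–79 → 50 bp
  80–259 then 1–29 → 180 + 29 = 209 bp
Sorted largest to smallest: 209, 50 bp.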